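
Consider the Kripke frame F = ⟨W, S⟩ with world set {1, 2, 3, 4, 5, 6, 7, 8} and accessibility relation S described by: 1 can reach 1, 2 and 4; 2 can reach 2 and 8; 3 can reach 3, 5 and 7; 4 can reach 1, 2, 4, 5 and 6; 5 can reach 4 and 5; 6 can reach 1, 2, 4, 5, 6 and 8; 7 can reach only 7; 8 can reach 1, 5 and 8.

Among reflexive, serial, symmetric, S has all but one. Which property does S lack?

Reflexive: yes — every world is S-related to itself.
Serial: yes — every world has a successor (e.g. 1 S 1).
Symmetric: no — 1 S 2 but not 2 S 1.
Only symmetric fails.

symmetric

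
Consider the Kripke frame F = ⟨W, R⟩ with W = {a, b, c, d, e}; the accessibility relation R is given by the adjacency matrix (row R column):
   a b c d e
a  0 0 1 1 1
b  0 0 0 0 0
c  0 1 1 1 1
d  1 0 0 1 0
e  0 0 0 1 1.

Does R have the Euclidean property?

No

Euclidean: no — a R d and a R c, but not d R c.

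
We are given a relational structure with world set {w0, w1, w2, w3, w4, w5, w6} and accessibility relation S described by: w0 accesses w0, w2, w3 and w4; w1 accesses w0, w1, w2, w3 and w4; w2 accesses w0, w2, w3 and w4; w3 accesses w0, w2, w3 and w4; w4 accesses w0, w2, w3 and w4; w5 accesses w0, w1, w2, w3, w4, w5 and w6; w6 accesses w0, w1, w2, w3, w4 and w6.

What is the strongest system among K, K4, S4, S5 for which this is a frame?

Transitive (axiom 4): yes — every two-step S-path is closed by a direct edge.
Reflexive (axiom T): yes — every world is S-related to itself.
Euclidean (axiom 5): no — w5 S w0 and w5 S w1, but not w0 S w1.
So F validates K, K4, S4; S5 would additionally require S to be Euclidean. The strongest is S4.

S4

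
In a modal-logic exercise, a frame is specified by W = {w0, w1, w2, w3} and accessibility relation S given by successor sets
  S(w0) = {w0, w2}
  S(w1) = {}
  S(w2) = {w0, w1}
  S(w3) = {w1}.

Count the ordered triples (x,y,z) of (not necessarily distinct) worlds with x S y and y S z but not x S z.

Enumerating: (w0,w2,w1), (w2,w0,w2).

2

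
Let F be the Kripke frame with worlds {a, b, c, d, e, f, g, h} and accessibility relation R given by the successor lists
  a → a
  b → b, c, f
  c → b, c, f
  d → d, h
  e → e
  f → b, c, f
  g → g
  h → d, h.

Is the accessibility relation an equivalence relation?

Yes

Reflexive: yes — every world is R-related to itself.
Symmetric: yes — every pair in R has its reverse in R.
Transitive: yes — every two-step R-path is closed by a direct edge.
So R is an equivalence relation.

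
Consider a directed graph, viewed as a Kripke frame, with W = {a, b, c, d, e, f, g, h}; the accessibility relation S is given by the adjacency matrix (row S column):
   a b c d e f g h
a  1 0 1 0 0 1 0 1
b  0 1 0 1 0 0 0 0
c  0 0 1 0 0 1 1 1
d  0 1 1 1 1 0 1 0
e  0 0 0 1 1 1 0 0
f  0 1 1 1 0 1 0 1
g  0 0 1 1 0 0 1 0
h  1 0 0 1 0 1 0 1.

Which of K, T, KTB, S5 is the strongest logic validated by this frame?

Reflexive (axiom T): yes — every world is S-related to itself.
Symmetric (axiom B): no — a S c but not c S a.
Euclidean (axiom 5): no — a S h and a S c, but not h S c.
So F validates K, T; KTB would additionally require S to be symmetric. The strongest is T.

T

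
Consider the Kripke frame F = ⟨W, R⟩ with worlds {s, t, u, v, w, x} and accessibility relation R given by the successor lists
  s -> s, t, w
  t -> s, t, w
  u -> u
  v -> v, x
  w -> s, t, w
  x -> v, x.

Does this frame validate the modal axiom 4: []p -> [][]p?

Yes

By correspondence theory, 4 is valid on a frame iff R is transitive.
Transitive: yes — every two-step R-path is closed by a direct edge.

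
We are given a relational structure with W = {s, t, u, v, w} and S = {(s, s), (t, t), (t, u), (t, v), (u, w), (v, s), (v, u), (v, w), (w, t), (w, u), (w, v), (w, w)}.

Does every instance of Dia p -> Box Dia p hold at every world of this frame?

No

Axiom 5 corresponds to the accessibility relation being Euclidean.
Euclidean: no — t S u and t S v, but not u S v.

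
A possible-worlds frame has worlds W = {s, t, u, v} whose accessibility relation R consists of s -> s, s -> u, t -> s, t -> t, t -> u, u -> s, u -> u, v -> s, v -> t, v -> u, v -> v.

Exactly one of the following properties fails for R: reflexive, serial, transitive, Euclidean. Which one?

Reflexive: yes — every world is R-related to itself.
Serial: yes — every world has a successor (e.g. s R s).
Transitive: yes — every two-step R-path is closed by a direct edge.
Euclidean: no — v R s and v R t, but not s R t.
Only Euclidean fails.

Euclidean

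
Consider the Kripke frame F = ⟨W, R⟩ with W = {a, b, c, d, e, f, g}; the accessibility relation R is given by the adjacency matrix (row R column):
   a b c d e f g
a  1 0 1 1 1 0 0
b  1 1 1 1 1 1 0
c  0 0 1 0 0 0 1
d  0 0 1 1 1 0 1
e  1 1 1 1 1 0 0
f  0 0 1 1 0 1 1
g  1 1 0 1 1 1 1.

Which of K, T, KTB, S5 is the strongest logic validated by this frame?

Reflexive (axiom T): yes — every world is R-related to itself.
Symmetric (axiom B): no — a R c but not c R a.
Euclidean (axiom 5): no — a R c and a R d, but not c R d.
So F validates K, T; KTB would additionally require R to be symmetric. The strongest is T.

T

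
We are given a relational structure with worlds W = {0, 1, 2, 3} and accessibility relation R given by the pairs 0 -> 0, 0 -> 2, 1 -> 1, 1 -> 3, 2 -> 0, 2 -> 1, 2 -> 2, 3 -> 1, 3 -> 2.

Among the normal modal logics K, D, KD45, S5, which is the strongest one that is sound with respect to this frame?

Serial (axiom D): yes — every world has a successor (e.g. 0 R 0).
Euclidean (axiom 5): no — 2 R 0 and 2 R 1, but not 0 R 1.
Transitive (axiom 4): no — 0 R 2 and 2 R 1, but not 0 R 1.
Reflexive (axiom T): no — 3 is not related to itself.
So F validates K, D; KD45 would additionally require R to be Euclidean and transitive. The strongest is D.

D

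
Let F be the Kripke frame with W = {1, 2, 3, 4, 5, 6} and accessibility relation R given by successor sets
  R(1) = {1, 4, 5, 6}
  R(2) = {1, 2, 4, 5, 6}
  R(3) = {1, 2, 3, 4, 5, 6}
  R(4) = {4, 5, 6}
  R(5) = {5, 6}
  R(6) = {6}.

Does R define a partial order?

Yes

Reflexive: yes — every world is R-related to itself.
Transitive: yes — every two-step R-path is closed by a direct edge.
Antisymmetric: yes — no distinct pair is related both ways.
So R is a partial order.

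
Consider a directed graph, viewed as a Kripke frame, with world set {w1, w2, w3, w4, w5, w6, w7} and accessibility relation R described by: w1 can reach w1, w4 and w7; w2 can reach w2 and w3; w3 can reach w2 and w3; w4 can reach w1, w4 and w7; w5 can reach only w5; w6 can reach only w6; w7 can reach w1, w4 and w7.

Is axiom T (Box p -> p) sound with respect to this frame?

The schema T characterises exactly the reflexive frames.
Reflexive: yes — every world is R-related to itself.

Yes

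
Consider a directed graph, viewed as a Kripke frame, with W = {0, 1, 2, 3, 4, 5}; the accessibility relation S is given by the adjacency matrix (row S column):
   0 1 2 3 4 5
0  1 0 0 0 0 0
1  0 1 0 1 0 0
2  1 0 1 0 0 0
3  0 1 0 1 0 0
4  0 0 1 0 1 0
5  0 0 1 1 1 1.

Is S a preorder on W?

Reflexive: yes — every world is S-related to itself.
Transitive: no — 4 S 2 and 2 S 0, but not 4 S 0.
So S is not a preorder.

No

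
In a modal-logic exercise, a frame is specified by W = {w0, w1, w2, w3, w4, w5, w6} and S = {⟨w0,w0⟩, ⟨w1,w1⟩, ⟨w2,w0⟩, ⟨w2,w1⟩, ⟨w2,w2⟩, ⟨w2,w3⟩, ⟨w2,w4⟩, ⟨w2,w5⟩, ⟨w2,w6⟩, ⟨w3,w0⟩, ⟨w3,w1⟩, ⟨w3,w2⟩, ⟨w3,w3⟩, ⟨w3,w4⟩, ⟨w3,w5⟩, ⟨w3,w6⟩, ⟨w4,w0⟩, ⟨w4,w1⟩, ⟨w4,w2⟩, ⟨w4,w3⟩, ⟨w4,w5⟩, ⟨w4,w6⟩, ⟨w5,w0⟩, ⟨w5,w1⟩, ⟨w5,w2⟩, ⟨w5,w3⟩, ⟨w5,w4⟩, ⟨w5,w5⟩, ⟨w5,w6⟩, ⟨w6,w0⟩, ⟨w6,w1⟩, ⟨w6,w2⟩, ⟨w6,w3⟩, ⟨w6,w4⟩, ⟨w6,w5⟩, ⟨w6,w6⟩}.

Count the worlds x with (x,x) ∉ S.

Enumerating: w4.

1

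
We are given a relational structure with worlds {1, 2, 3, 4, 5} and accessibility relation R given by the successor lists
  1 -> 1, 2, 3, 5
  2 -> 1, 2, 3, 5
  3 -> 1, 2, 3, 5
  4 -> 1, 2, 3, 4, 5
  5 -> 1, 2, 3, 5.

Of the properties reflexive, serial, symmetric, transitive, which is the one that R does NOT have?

Reflexive: yes — every world is R-related to itself.
Serial: yes — every world has a successor (e.g. 1 R 1).
Symmetric: no — 4 R 1 but not 1 R 4.
Transitive: yes — every two-step R-path is closed by a direct edge.
Only symmetric fails.

symmetric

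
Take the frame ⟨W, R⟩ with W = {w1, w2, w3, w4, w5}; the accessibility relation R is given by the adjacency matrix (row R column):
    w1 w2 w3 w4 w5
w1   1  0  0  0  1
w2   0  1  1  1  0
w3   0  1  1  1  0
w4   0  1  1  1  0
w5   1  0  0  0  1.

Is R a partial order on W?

No

Reflexive: yes — every world is R-related to itself.
Transitive: yes — every two-step R-path is closed by a direct edge.
Antisymmetric: no — w1 R w5 and w5 R w1 with w1 ≠ w5.
So R is not a partial order.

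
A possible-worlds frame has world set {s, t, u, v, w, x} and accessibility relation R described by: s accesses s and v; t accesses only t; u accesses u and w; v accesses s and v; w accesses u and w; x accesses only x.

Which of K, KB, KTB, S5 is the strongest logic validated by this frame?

S5

Symmetric (axiom B): yes — every pair in R has its reverse in R.
Reflexive (axiom T): yes — every world is R-related to itself.
Euclidean (axiom 5): yes — any two successors of a common world are R-related.
So F validates K, KB, KTB, S5. The strongest is S5.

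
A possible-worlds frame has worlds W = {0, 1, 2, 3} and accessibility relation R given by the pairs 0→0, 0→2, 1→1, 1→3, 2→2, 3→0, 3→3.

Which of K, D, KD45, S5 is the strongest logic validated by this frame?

D

Serial (axiom D): yes — every world has a successor (e.g. 0 R 0).
Euclidean (axiom 5): no — 0 R 2 and 0 R 0, but not 2 R 0.
Transitive (axiom 4): no — 1 R 3 and 3 R 0, but not 1 R 0.
Reflexive (axiom T): yes — every world is R-related to itself.
So F validates K, D; KD45 would additionally require R to be Euclidean and transitive. The strongest is D.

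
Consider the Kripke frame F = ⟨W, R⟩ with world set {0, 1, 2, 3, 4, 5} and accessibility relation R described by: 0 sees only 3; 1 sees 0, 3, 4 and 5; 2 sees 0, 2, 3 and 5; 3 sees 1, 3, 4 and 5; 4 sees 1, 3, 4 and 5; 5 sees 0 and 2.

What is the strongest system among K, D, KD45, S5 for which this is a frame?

D

Serial (axiom D): yes — every world has a successor (e.g. 0 R 3).
Euclidean (axiom 5): no — 1 R 0 and 1 R 4, but not 0 R 4.
Transitive (axiom 4): no — 0 R 3 and 3 R 1, but not 0 R 1.
Reflexive (axiom T): no — 0 is not related to itself.
So F validates K, D; KD45 would additionally require R to be Euclidean and transitive. The strongest is D.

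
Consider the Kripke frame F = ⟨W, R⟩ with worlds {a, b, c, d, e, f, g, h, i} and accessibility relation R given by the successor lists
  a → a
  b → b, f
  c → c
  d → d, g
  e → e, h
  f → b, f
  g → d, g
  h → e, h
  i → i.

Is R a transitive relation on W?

Transitive: yes — every two-step R-path is closed by a direct edge.

Yes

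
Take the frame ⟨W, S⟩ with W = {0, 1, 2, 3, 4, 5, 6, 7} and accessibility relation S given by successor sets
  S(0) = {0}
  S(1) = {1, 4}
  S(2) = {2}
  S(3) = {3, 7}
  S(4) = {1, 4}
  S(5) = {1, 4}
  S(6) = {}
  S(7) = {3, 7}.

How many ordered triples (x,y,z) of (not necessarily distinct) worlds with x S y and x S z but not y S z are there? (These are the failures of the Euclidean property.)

0

S is Euclidean; there are no such tuples.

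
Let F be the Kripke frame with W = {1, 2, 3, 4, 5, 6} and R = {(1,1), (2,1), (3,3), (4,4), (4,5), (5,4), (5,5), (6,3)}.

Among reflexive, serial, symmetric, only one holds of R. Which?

serial

Reflexive: no — 2 is not related to itself.
Serial: yes — every world has a successor (e.g. 1 R 1).
Symmetric: no — 2 R 1 but not 1 R 2.
Only serial holds.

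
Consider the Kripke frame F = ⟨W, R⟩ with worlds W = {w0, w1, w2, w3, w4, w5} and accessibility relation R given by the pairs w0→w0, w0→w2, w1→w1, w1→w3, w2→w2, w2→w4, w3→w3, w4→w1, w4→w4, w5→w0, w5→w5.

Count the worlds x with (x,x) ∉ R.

0

R is reflexive; there are no such worlds.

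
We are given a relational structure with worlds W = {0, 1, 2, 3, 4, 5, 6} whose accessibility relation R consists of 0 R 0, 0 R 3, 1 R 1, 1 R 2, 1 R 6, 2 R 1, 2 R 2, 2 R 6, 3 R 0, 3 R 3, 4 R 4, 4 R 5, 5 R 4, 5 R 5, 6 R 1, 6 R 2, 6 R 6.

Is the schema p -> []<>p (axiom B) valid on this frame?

The schema B characterises exactly the symmetric frames.
Symmetric: yes — every pair in R has its reverse in R.

Yes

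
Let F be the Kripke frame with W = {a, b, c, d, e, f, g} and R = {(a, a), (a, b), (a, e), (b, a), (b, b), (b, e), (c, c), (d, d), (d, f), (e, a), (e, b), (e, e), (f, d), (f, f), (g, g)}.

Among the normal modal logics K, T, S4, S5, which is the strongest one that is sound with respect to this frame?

S5

Reflexive (axiom T): yes — every world is R-related to itself.
Transitive (axiom 4): yes — every two-step R-path is closed by a direct edge.
Euclidean (axiom 5): yes — any two successors of a common world are R-related.
So F validates K, T, S4, S5. The strongest is S5.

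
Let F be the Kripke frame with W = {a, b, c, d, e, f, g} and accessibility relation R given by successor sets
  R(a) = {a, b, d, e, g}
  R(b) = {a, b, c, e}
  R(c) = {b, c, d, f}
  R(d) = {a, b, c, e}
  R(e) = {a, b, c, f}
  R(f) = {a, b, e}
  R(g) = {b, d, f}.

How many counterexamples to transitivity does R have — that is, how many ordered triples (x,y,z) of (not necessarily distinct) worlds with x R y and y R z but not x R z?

Enumerating: (a,b,c), (a,d,c), (a,e,c), (a,e,f), (a,g,f), (b,a,d), (b,a,g), (b,c,d), (b,c,f), (b,e,f), (c,b,a), (c,b,e), … and 28 more.
Total: 40.

40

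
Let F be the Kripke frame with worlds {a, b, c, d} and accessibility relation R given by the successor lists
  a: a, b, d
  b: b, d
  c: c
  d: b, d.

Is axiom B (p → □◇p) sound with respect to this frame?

The schema B characterises exactly the symmetric frames.
Symmetric: no — a R b but not b R a.

No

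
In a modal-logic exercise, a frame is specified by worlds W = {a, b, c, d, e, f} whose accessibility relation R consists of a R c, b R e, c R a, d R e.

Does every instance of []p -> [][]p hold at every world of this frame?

No

By correspondence theory, 4 is valid on a frame iff R is transitive.
Transitive: no — a R c and c R a, but not a R a.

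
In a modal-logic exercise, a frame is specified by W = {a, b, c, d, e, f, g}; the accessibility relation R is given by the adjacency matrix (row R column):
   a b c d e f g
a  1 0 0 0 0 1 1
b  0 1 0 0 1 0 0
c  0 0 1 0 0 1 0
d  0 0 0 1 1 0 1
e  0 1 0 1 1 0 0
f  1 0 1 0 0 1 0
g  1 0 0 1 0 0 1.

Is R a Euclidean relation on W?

No

Euclidean: no — a R f and a R g, but not f R g.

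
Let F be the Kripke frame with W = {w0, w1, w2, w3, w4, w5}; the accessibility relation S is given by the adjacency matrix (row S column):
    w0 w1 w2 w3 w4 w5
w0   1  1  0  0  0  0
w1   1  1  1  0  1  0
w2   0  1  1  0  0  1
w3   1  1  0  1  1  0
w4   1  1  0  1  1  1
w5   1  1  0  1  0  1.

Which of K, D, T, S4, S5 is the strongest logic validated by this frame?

T

Serial (axiom D): yes — every world has a successor (e.g. w0 S w0).
Reflexive (axiom T): yes — every world is S-related to itself.
Transitive (axiom 4): no — w0 S w1 and w1 S w2, but not w0 S w2.
Euclidean (axiom 5): no — w1 S w0 and w1 S w2, but not w0 S w2.
So F validates K, D, T; S4 would additionally require S to be transitive. The strongest is T.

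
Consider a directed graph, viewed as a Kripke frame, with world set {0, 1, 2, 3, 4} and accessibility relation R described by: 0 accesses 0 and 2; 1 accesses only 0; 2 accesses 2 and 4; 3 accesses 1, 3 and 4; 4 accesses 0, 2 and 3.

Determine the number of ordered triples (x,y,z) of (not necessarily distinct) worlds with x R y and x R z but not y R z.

Enumerating: (0,2,0), (2,4,4), (3,1,1), (3,1,3), (3,1,4), (3,4,1), (3,4,4), (4,0,3), (4,2,0), (4,2,3), (4,3,0), (4,3,2).

12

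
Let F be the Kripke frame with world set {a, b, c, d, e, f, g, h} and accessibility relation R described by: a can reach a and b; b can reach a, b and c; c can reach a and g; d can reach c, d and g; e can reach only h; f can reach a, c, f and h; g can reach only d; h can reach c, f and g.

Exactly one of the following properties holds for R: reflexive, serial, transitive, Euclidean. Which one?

serial

Reflexive: no — c is not related to itself.
Serial: yes — every world has a successor (e.g. a R a).
Transitive: no — a R b and b R c, but not a R c.
Euclidean: no — b R a and b R c, but not a R c.
Only serial holds.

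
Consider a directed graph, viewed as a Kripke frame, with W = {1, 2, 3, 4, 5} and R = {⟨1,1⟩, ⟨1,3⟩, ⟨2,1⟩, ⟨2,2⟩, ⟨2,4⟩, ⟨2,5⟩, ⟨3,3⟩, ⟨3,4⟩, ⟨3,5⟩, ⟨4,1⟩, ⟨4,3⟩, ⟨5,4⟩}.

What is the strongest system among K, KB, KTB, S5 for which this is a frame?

Symmetric (axiom B): no — 1 R 3 but not 3 R 1.
Reflexive (axiom T): no — 4 is not related to itself.
Euclidean (axiom 5): no — 2 R 1 and 2 R 4, but not 1 R 4.
So F validates K; KB would additionally require R to be symmetric. The strongest is K.

K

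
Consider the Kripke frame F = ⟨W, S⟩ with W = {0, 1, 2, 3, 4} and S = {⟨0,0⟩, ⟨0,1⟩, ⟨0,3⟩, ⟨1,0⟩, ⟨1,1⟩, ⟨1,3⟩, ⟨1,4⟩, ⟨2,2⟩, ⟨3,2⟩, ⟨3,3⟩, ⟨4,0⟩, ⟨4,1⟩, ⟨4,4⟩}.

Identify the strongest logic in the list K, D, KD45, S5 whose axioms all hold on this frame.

D

Serial (axiom D): yes — every world has a successor (e.g. 0 S 0).
Euclidean (axiom 5): no — 0 S 3 and 0 S 1, but not 3 S 1.
Transitive (axiom 4): no — 0 S 1 and 1 S 4, but not 0 S 4.
Reflexive (axiom T): yes — every world is S-related to itself.
So F validates K, D; KD45 would additionally require S to be Euclidean and transitive. The strongest is D.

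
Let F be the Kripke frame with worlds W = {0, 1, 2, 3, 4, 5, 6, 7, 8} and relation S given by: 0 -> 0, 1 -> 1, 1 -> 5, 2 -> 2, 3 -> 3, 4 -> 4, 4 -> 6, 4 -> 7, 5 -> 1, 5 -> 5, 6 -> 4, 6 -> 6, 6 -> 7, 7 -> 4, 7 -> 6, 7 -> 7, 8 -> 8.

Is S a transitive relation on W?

Yes

Transitive: yes — every two-step S-path is closed by a direct edge.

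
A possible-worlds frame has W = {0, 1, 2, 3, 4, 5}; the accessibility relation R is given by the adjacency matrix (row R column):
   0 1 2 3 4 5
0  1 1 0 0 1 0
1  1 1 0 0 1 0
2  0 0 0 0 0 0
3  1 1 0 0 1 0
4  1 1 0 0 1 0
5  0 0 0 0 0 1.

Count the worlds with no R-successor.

Enumerating: 2.

1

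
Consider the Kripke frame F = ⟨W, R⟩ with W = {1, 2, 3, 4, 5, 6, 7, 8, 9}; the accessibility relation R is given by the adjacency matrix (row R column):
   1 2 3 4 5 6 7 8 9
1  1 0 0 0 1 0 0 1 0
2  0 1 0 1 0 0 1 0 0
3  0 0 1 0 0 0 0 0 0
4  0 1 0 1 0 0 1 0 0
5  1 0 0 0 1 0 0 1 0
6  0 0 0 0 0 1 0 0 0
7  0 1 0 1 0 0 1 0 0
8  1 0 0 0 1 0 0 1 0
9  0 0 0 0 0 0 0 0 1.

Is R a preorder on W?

Yes

Reflexive: yes — every world is R-related to itself.
Transitive: yes — every two-step R-path is closed by a direct edge.
So R is a preorder.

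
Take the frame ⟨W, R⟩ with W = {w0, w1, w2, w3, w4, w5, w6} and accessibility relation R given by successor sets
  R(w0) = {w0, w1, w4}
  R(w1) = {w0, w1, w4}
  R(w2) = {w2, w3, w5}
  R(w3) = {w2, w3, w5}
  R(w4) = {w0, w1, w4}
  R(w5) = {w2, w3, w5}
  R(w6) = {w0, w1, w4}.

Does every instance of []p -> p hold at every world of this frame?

No

Axiom T corresponds to the accessibility relation being reflexive.
Reflexive: no — w6 is not related to itself.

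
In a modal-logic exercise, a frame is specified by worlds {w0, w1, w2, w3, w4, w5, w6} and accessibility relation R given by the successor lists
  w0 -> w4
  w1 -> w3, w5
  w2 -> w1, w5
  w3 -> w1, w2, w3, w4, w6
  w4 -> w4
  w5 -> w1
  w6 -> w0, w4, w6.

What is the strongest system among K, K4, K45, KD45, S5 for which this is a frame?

K

Transitive (axiom 4): no — w1 R w3 and w3 R w2, but not w1 R w2.
Euclidean (axiom 5): no — w1 R w3 and w1 R w5, but not w3 R w5.
Serial (axiom D): yes — every world has a successor (e.g. w0 R w4).
Reflexive (axiom T): no — w0 is not related to itself.
So F validates K; K4 would additionally require R to be transitive. The strongest is K.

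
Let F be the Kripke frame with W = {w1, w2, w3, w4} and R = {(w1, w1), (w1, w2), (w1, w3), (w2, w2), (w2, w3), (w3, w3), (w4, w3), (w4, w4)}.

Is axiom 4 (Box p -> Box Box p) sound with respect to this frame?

Axiom 4 corresponds to the accessibility relation being transitive.
Transitive: yes — every two-step R-path is closed by a direct edge.

Yes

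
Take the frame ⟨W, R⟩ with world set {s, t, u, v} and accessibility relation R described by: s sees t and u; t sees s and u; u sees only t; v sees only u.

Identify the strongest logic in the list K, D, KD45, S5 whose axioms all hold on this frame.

D

Serial (axiom D): yes — every world has a successor (e.g. s R t).
Euclidean (axiom 5): no — t R u and t R s, but not u R s.
Transitive (axiom 4): no — u R t and t R s, but not u R s.
Reflexive (axiom T): no — s is not related to itself.
So F validates K, D; KD45 would additionally require R to be Euclidean and transitive. The strongest is D.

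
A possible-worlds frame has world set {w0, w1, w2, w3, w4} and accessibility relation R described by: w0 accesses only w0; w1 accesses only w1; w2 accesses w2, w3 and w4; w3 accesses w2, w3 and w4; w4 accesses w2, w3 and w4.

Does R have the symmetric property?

Symmetric: yes — every pair in R has its reverse in R.

Yes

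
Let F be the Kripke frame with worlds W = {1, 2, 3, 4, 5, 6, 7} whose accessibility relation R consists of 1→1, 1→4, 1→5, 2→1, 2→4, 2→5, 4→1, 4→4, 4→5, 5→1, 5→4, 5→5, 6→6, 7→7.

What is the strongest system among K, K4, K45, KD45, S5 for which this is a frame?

Transitive (axiom 4): yes — every two-step R-path is closed by a direct edge.
Euclidean (axiom 5): yes — any two successors of a common world are R-related.
Serial (axiom D): no — 3 has no R-successor.
Reflexive (axiom T): no — 2 is not related to itself.
So F validates K, K4, K45; KD45 would additionally require R to be serial. The strongest is K45.

K45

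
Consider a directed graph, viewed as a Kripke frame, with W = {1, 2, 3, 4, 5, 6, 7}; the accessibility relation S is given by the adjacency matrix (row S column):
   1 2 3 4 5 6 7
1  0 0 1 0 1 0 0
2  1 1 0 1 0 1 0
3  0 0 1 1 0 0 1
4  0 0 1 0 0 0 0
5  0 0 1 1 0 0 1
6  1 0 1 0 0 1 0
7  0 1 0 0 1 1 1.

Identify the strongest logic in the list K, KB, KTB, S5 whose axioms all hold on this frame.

K

Symmetric (axiom B): no — 1 S 3 but not 3 S 1.
Reflexive (axiom T): no — 1 is not related to itself.
Euclidean (axiom 5): no — 1 S 3 and 1 S 5, but not 3 S 5.
So F validates K; KB would additionally require S to be symmetric. The strongest is K.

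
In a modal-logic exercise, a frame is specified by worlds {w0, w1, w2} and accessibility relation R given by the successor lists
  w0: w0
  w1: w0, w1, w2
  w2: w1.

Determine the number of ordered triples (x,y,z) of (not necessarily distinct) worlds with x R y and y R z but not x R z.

2

Enumerating: (w2,w1,w0), (w2,w1,w2).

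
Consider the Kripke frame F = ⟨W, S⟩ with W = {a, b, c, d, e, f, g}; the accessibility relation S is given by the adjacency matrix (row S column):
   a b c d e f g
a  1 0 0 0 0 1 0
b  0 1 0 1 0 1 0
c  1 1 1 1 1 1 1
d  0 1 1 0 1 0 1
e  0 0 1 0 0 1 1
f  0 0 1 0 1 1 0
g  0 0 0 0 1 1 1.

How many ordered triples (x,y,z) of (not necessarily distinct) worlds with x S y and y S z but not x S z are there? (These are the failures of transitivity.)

27

Enumerating: (a,f,c), (a,f,e), (b,d,c), (b,d,e), (b,d,g), (b,f,c), (b,f,e), (d,b,d), (d,b,f), (d,c,a), (d,c,d), (d,c,f), … and 15 more.
Total: 27.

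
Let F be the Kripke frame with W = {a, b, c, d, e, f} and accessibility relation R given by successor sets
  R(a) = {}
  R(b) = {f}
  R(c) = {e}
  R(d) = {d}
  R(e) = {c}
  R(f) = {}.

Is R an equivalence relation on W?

Reflexive: no — a is not related to itself.
Symmetric: no — b R f but not f R b.
Transitive: no — c R e and e R c, but not c R c.
So R is not an equivalence relation.

No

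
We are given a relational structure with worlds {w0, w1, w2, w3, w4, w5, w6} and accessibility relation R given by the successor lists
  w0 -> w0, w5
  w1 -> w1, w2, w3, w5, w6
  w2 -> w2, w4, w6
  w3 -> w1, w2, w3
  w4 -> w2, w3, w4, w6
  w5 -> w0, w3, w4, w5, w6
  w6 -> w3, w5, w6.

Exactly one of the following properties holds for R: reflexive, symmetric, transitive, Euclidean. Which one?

reflexive

Reflexive: yes — every world is R-related to itself.
Symmetric: no — w1 R w2 but not w2 R w1.
Transitive: no — w0 R w5 and w5 R w3, but not w0 R w3.
Euclidean: no — w1 R w2 and w1 R w3, but not w2 R w3.
Only reflexive holds.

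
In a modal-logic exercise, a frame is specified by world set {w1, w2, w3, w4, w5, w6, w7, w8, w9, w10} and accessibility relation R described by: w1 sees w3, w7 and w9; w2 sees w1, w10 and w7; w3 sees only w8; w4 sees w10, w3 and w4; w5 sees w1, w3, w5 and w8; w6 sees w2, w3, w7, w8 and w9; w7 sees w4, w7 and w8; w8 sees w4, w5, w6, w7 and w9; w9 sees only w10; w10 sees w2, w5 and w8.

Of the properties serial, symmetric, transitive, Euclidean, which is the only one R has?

Serial: yes — every world has a successor (e.g. w1 R w3).
Symmetric: no — w1 R w3 but not w3 R w1.
Transitive: no — w1 R w3 and w3 R w8, but not w1 R w8.
Euclidean: no — w1 R w3 and w1 R w7, but not w3 R w7.
Only serial holds.

serial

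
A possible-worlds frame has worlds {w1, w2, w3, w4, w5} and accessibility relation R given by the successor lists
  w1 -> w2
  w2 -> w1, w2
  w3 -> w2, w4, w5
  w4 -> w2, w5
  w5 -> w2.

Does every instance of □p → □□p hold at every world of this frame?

No

Axiom 4 corresponds to the accessibility relation being transitive.
Transitive: no — w3 R w2 and w2 R w1, but not w3 R w1.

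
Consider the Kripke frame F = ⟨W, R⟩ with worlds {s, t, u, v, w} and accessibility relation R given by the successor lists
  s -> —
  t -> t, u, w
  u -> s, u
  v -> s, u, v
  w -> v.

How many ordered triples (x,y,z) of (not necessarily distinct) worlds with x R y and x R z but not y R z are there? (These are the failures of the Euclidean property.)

Enumerating: (t,u,t), (t,u,w), (t,w,t), (t,w,u), (t,w,w), (u,s,s), (u,s,u), (v,s,s), (v,s,u), (v,s,v), (v,u,v).

11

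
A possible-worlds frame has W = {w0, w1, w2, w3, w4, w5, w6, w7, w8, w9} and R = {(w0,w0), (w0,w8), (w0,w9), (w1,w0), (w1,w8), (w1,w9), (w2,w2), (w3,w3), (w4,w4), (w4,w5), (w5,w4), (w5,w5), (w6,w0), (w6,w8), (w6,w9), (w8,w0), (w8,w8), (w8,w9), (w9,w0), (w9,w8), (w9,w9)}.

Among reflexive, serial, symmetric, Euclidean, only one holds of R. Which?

Euclidean

Reflexive: no — w1 is not related to itself.
Serial: no — w7 has no R-successor.
Symmetric: no — w1 R w0 but not w0 R w1.
Euclidean: yes — any two successors of a common world are R-related.
Only Euclidean holds.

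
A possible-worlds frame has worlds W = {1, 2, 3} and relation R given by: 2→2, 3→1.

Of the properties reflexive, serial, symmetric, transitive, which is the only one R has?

transitive

Reflexive: no — 1 is not related to itself.
Serial: no — 1 has no R-successor.
Symmetric: no — 3 R 1 but not 1 R 3.
Transitive: yes — every two-step R-path is closed by a direct edge.
Only transitive holds.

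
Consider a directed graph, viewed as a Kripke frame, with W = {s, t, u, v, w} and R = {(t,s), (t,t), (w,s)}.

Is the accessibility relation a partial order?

Reflexive: no — s is not related to itself.
Transitive: yes — every two-step R-path is closed by a direct edge.
Antisymmetric: yes — no distinct pair is related both ways.
So R is not a partial order.

No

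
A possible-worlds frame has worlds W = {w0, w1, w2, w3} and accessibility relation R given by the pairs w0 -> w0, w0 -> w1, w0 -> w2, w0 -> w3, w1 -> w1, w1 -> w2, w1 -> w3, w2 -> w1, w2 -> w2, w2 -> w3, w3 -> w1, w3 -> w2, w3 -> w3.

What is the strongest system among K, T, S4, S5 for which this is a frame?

S4

Reflexive (axiom T): yes — every world is R-related to itself.
Transitive (axiom 4): yes — every two-step R-path is closed by a direct edge.
Euclidean (axiom 5): no — w0 R w1 and w0 R w0, but not w1 R w0.
So F validates K, T, S4; S5 would additionally require R to be Euclidean. The strongest is S4.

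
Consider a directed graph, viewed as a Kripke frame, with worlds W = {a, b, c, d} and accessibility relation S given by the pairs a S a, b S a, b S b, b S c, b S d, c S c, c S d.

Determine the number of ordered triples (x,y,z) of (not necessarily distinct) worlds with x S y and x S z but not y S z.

11

Enumerating: (b,a,b), (b,a,c), (b,a,d), (b,c,a), (b,c,b), (b,d,a), (b,d,b), (b,d,c), (b,d,d), (c,d,c), (c,d,d).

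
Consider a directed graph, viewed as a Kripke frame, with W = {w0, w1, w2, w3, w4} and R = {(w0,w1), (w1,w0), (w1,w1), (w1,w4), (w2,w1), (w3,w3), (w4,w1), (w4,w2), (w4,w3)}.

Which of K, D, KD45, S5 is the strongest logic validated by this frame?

D

Serial (axiom D): yes — every world has a successor (e.g. w0 R w1).
Euclidean (axiom 5): no — w1 R w0 and w1 R w4, but not w0 R w4.
Transitive (axiom 4): no — w0 R w1 and w1 R w4, but not w0 R w4.
Reflexive (axiom T): no — w0 is not related to itself.
So F validates K, D; KD45 would additionally require R to be Euclidean and transitive. The strongest is D.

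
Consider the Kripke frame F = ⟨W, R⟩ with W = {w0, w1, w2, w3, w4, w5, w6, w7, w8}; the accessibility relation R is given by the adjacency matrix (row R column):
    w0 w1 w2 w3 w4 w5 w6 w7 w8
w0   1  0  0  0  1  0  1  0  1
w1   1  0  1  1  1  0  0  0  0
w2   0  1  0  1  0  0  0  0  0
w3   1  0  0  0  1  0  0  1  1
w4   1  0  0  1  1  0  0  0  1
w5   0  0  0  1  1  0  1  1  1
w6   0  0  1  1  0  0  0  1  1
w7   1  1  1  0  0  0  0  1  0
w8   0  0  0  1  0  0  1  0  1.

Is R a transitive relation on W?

No

Transitive: no — w0 R w4 and w4 R w3, but not w0 R w3.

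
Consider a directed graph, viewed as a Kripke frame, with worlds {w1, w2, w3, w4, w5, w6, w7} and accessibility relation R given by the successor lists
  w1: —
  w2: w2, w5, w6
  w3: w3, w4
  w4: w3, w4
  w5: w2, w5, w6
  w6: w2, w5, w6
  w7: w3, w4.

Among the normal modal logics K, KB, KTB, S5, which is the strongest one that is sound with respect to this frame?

Symmetric (axiom B): no — w7 R w3 but not w3 R w7.
Reflexive (axiom T): no — w1 is not related to itself.
Euclidean (axiom 5): yes — any two successors of a common world are R-related.
So F validates K; KB would additionally require R to be symmetric. The strongest is K.

K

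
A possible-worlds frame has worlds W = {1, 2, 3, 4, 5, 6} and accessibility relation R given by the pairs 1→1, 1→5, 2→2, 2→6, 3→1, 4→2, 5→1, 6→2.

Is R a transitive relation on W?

Transitive: no — 3 R 1 and 1 R 5, but not 3 R 5.

No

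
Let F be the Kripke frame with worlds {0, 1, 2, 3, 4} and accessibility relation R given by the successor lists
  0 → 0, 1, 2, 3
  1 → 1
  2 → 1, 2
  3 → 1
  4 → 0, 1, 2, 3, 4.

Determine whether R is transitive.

Yes

Transitive: yes — every two-step R-path is closed by a direct edge.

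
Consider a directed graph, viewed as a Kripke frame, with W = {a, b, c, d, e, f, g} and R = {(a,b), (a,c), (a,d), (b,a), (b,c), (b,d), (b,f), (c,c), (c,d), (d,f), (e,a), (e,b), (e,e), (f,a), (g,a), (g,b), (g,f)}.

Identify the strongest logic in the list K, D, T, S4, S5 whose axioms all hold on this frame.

D

Serial (axiom D): yes — every world has a successor (e.g. a R b).
Reflexive (axiom T): no — a is not related to itself.
Transitive (axiom 4): no — a R b and b R f, but not a R f.
Euclidean (axiom 5): no — a R c and a R b, but not c R b.
So F validates K, D; T would additionally require R to be reflexive. The strongest is D.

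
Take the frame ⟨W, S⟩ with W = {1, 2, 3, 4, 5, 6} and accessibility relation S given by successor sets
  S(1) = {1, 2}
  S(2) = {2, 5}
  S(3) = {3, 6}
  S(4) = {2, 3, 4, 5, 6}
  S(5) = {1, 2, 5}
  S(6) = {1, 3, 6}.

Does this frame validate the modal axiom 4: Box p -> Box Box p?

Axiom 4 corresponds to the accessibility relation being transitive.
Transitive: no — 1 S 2 and 2 S 5, but not 1 S 5.

No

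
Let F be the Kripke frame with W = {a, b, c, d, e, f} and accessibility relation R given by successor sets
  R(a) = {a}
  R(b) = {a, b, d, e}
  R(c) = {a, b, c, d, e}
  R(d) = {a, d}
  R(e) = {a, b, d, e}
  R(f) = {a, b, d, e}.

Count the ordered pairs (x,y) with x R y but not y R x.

13

Enumerating: (b,a), (b,d), (c,a), (c,b), (c,d), (c,e), (d,a), (e,a), (e,d), (f,a), (f,b), (f,d), (f,e).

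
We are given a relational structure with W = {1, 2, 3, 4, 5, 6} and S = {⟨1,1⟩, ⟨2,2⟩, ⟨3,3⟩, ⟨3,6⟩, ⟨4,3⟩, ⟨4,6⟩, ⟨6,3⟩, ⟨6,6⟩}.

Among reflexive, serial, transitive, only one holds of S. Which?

Reflexive: no — 4 is not related to itself.
Serial: no — 5 has no S-successor.
Transitive: yes — every two-step S-path is closed by a direct edge.
Only transitive holds.

transitive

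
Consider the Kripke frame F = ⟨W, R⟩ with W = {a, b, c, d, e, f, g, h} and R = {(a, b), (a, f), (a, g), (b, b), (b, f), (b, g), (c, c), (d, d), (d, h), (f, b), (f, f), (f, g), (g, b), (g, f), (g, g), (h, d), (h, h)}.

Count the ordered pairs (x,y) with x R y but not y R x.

Enumerating: (a,b), (a,f), (a,g).

3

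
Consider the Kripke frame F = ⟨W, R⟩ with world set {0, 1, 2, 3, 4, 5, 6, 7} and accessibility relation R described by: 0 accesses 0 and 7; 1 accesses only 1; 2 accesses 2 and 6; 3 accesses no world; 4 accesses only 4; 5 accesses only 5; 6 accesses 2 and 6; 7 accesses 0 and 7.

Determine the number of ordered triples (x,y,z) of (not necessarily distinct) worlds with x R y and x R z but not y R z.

0

R is Euclidean; there are no such tuples.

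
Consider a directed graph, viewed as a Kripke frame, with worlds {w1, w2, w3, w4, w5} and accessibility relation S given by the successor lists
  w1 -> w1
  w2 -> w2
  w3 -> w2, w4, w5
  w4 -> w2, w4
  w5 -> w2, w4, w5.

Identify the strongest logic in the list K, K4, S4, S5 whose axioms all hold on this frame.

K4

Transitive (axiom 4): yes — every two-step S-path is closed by a direct edge.
Reflexive (axiom T): no — w3 is not related to itself.
Euclidean (axiom 5): no — w3 S w2 and w3 S w4, but not w2 S w4.
So F validates K, K4; S4 would additionally require S to be reflexive. The strongest is K4.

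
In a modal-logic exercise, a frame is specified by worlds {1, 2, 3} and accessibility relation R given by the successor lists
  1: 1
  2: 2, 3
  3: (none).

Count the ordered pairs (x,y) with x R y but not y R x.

1

Enumerating: (2,3).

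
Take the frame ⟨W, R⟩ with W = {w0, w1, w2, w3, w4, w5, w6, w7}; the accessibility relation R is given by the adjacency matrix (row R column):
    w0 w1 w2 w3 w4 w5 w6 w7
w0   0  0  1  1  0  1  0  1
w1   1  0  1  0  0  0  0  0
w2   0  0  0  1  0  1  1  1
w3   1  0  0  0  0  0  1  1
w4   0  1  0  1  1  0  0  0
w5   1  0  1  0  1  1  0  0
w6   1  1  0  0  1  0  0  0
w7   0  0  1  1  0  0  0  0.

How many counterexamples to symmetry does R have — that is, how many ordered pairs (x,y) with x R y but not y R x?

13

Enumerating: (w0,w2), (w0,w7), (w1,w0), (w1,w2), (w2,w3), (w2,w6), (w3,w6), (w4,w1), (w4,w3), (w5,w4), (w6,w0), (w6,w1), (w6,w4).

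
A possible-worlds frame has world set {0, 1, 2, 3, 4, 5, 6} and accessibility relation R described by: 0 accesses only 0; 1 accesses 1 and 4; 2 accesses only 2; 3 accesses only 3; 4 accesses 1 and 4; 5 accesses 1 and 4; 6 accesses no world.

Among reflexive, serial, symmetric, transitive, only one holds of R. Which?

Reflexive: no — 5 is not related to itself.
Serial: no — 6 has no R-successor.
Symmetric: no — 5 R 1 but not 1 R 5.
Transitive: yes — every two-step R-path is closed by a direct edge.
Only transitive holds.

transitive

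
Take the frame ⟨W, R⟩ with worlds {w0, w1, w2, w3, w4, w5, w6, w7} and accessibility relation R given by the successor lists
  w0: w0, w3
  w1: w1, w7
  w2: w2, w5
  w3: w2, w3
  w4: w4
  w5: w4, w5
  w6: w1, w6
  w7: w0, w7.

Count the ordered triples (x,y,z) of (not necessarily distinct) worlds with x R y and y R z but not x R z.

6

Enumerating: (w0,w3,w2), (w1,w7,w0), (w2,w5,w4), (w3,w2,w5), (w6,w1,w7), (w7,w0,w3).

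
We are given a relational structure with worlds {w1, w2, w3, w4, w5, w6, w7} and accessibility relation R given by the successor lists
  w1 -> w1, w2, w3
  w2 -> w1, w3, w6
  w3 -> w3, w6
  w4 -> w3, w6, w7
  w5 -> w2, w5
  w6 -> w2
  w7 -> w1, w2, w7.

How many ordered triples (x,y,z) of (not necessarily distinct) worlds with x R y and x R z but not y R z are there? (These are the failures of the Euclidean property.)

22

Enumerating: (w1,w2,w2), (w1,w3,w1), (w1,w3,w2), (w2,w1,w6), (w2,w3,w1), (w2,w6,w1), (w2,w6,w3), (w2,w6,w6), (w3,w6,w3), (w3,w6,w6), (w4,w3,w7), (w4,w6,w3), … and 10 more.
Total: 22.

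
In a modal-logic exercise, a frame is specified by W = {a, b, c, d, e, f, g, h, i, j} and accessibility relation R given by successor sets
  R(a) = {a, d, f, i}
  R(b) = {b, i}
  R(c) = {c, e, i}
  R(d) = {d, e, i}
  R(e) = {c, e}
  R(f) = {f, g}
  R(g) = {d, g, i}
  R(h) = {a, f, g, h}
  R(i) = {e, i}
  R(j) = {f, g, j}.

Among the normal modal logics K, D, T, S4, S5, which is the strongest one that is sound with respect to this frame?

Serial (axiom D): yes — every world has a successor (e.g. a R a).
Reflexive (axiom T): yes — every world is R-related to itself.
Transitive (axiom 4): no — a R d and d R e, but not a R e.
Euclidean (axiom 5): no — a R d and a R f, but not d R f.
So F validates K, D, T; S4 would additionally require R to be transitive. The strongest is T.

T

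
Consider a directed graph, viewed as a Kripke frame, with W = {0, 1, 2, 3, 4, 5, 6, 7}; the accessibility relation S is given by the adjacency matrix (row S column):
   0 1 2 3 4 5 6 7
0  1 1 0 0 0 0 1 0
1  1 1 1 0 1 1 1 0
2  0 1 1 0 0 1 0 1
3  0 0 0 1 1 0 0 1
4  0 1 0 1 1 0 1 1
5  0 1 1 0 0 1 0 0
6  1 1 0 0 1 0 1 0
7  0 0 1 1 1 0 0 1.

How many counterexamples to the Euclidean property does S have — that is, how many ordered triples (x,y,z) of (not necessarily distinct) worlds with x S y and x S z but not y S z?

Enumerating: (1,0,2), (1,0,4), (1,0,5), (1,2,0), (1,2,4), (1,2,6), (1,4,0), (1,4,2), (1,4,5), (1,5,0), (1,5,4), (1,5,6), … and 20 more.
Total: 32.

32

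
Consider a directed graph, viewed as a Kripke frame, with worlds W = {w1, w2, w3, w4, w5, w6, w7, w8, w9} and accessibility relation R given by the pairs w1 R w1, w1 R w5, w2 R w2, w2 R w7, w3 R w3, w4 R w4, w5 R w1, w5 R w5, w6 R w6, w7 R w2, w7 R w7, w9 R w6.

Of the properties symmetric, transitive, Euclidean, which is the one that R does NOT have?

Symmetric: no — w9 R w6 but not w6 R w9.
Transitive: yes — every two-step R-path is closed by a direct edge.
Euclidean: yes — any two successors of a common world are R-related.
Only symmetric fails.

symmetric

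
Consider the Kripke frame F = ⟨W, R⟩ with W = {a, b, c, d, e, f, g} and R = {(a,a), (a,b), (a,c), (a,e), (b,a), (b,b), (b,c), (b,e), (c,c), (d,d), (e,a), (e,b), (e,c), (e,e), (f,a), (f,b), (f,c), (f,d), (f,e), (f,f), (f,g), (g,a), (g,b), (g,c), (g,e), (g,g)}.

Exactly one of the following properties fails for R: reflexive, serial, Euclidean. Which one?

Euclidean

Reflexive: yes — every world is R-related to itself.
Serial: yes — every world has a successor (e.g. a R a).
Euclidean: no — a R c and a R b, but not c R b.
Only Euclidean fails.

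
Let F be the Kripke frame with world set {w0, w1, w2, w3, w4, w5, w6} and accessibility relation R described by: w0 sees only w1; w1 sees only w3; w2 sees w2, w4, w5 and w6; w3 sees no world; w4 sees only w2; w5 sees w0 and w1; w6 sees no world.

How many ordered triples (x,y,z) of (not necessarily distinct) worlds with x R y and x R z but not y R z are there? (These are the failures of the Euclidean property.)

Enumerating: (w0,w1,w1), (w1,w3,w3), (w2,w4,w4), (w2,w4,w5), (w2,w4,w6), (w2,w5,w2), (w2,w5,w4), (w2,w5,w5), (w2,w5,w6), (w2,w6,w2), (w2,w6,w4), (w2,w6,w5), (w2,w6,w6), (w5,w0,w0), (w5,w1,w0), (w5,w1,w1).

16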